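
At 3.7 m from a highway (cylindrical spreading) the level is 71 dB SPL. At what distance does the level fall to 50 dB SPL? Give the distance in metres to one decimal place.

Line-source spreading drops the level by 10·log₁₀(r₂/r₁); inverting, r₂/r₁ = 10^(ΔL/10).
r₂ = 3.7·10^((71−50)/10) = 3.7·10^(21.0/10) = 465.80 m.

465.8 m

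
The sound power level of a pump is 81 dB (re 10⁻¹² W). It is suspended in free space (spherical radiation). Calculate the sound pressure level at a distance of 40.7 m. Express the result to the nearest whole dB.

L_p = L_w − 10·log₁₀(4π·r²) with r = 40.7 m.
4π·r² = 2.082e+04 m², 10·log₁₀ of that is 43.184 dB.
L_p = 81 − 43.184 = 37.82 dB.

38 dB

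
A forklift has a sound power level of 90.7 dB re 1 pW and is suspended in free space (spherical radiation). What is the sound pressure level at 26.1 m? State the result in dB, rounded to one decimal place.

51.4 dB

L_p = L_w − 10·log₁₀(4π·r²) with r = 26.1 m.
4π·r² = 8560 m², 10·log₁₀ of that is 39.325 dB.
L_p = 90.7 − 39.325 = 51.38 dB.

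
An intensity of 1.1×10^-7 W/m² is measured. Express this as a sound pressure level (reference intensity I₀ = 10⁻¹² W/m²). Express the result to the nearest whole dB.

L = 10·log₁₀(I/I₀) = 10·log₁₀(1.1×10^-7/10⁻¹²) = 10·log₁₀(1.1×10^5).
L = 10·(0.0414 + 5) = 50.41 dB.

50 dB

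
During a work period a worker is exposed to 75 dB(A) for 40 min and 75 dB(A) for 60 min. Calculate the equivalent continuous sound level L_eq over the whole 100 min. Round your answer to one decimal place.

75.0 dB(A)

Weight each interval's intensity by its duration and average over T = 100 min:
Σ tᵢ·10^(Lᵢ/10) = 40·10^(75/10) + 60·10^(75/10) = 3.162e+09.
L_eq = 10·log₁₀(3.162e+09/100) = 75.00 dB(A).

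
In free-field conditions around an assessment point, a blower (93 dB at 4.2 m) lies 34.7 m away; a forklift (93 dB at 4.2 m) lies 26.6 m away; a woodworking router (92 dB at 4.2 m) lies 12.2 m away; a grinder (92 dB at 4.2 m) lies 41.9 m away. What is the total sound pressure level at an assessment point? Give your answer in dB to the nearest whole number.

Apply inverse-square spreading to bring every level to the receiver, then sum 10^(L/10).
blower: 93 − 20·log₁₀(34.7/4.2) = 93 − 18.34 = 74.66 dB.
forklift: 93 − 20·log₁₀(26.6/4.2) = 93 − 16.03 = 76.97 dB.
woodworking router: 92 − 20·log₁₀(12.2/4.2) = 92 − 9.26 = 82.74 dB.
grinder: 92 − 20·log₁₀(41.9/4.2) = 92 − 19.98 = 72.02 dB.
Σ 10^(L/10) = 2.827e+08 → L_total = 10·log₁₀(2.827e+08) = 84.51 dB.

85 dB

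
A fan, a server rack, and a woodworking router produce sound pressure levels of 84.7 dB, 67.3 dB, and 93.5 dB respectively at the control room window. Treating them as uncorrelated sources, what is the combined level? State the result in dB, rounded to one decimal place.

For uncorrelated sources the intensities add, so convert each level to linear form, sum, and take 10·log₁₀ of the total.
Σ 10^(L/10) = 10^(84.7/10) + 10^(67.3/10) + 10^(93.5/10) = 2.539e+09.
L_total = 10·log₁₀(2.539e+09) = 94.05 dB.

94.0 dB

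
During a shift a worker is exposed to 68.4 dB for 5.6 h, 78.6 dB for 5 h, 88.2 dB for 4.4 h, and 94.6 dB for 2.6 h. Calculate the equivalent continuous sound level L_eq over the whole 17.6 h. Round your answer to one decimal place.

Weight each interval's intensity by its duration and average over T = 17.6 h:
Σ tᵢ·10^(Lᵢ/10) = 5.6·10^(68.4/10) + 5·10^(78.6/10) + 4.4·10^(88.2/10) + 2.6·10^(94.6/10) = 1.081e+10.
L_eq = 10·log₁₀(1.081e+10/17.6) = 87.88 dB.

87.9 dB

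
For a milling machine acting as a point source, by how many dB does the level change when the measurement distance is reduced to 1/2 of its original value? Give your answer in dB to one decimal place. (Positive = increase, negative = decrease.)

With spherical spreading the level changes by −20·log₁₀(r₂/r₁).
ΔL = −20·log₁₀(0.5) = +6.02 dB.

+6.0 dB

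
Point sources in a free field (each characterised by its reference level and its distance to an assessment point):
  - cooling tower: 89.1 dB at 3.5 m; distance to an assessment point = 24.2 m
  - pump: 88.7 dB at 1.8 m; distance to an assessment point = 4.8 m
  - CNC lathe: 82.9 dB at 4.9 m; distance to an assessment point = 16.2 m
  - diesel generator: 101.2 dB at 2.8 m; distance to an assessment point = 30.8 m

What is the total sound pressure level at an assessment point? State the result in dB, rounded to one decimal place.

83.9 dB

Apply inverse-square spreading to bring every level to the receiver, then sum 10^(L/10).
cooling tower: 89.1 − 20·log₁₀(24.2/3.5) = 89.1 − 16.79 = 72.31 dB.
pump: 88.7 − 20·log₁₀(4.8/1.8) = 88.7 − 8.52 = 80.18 dB.
CNC lathe: 82.9 − 20·log₁₀(16.2/4.9) = 82.9 − 10.39 = 72.51 dB.
diesel generator: 101.2 − 20·log₁₀(30.8/2.8) = 101.2 − 20.83 = 80.37 dB.
Σ 10^(L/10) = 2.480e+08 → L_total = 10·log₁₀(2.480e+08) = 83.95 dB.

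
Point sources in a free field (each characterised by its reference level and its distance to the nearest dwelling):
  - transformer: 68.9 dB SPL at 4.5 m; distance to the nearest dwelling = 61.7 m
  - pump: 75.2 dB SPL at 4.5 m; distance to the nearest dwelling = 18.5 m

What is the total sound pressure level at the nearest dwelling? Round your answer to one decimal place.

63.0 dB SPL

First find each source's level at the receiver (point-source: −20·log₁₀(r/r_ref)), then combine on an intensity basis.
transformer: 68.9 − 20·log₁₀(61.7/4.5) = 68.9 − 22.74 = 46.16 dB SPL.
pump: 75.2 − 20·log₁₀(18.5/4.5) = 75.2 − 12.28 = 62.92 dB SPL.
Σ 10^(L/10) = 2.001e+06 → L_total = 10·log₁₀(2.001e+06) = 63.01 dB SPL.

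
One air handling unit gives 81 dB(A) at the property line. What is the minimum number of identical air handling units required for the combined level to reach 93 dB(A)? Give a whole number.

N identical sources give L₁ + 10·log₁₀ N, so require 10·log₁₀ N ≥ 93 − 81 = 12.0 dB.
N ≥ 10^(12.0/10) = 15.849, so N = 16.

16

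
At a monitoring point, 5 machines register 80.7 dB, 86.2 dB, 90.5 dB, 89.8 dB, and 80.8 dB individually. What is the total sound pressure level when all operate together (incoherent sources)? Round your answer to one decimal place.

94.4 dB

For uncorrelated sources the intensities add, so convert each level to linear form, sum, and take 10·log₁₀ of the total.
Σ 10^(L/10) = 10^(80.7/10) + 10^(86.2/10) + 10^(90.5/10) + 10^(89.8/10) + 10^(80.8/10) = 2.732e+09.
L_total = 10·log₁₀(2.732e+09) = 94.36 dB.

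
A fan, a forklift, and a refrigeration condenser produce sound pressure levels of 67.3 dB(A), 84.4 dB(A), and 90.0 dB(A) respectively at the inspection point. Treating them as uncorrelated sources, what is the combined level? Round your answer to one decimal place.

91.1 dB(A)

Incoherent sources combine by intensity addition: L_total = 10·log₁₀(Σ 10^(L_i/10)).
Σ 10^(L/10) = 10^(67.3/10) + 10^(84.4/10) + 10^(90.0/10) = 1.281e+09.
L_total = 10·log₁₀(1.281e+09) = 91.07 dB(A).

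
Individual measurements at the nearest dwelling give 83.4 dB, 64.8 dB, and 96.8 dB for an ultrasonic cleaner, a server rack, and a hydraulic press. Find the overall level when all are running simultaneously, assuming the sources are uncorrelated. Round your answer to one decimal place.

For uncorrelated sources the intensities add, so convert each level to linear form, sum, and take 10·log₁₀ of the total.
Σ 10^(L/10) = 10^(83.4/10) + 10^(64.8/10) + 10^(96.8/10) = 5.008e+09.
L_total = 10·log₁₀(5.008e+09) = 97.00 dB.

97.0 dB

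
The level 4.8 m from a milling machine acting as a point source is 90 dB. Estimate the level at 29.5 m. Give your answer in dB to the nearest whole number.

For a point source, L₂ = L₁ − 20·log₁₀(r₂/r₁).
L₂ = 90 − 20·log₁₀(29.5/4.8) = 90 − 15.772 = 74.23 dB.

74 dB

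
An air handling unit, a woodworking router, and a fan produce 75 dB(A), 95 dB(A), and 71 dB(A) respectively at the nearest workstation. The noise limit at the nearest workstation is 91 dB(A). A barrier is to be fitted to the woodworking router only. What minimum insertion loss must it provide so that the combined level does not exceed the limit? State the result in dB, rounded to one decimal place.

4.2 dB

Fixed contribution from the other sources: Σ 10^(L/10) = 10^(75/10) + 10^(71/10) = 4.421e+07 (76.46 dB(A)).
The limit corresponds to 10^(91/10) = 1.259e+09; subtracting the fixed part leaves 1.215e+09 for the woodworking router, i.e. 90.84 dB(A).
Required insertion loss = 95 − 90.84 = 4.16 dB.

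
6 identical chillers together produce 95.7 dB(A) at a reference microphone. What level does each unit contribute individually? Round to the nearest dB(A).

88 dB(A)

6 equal contributions raise the level by 10·log₁₀ 6 = 7.782 dB, so each unit alone gives 95.7 − 7.782.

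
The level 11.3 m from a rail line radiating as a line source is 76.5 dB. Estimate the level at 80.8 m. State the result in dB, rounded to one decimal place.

Line-source attenuation: ΔL = 10·log₁₀(r₂/r₁) = 10·log₁₀(80.8/11.3) = 8.543 dB.
L₂ = 76.5 − 10·log₁₀(80.8/11.3) = 76.5 − 8.543 = 67.96 dB.

68.0 dB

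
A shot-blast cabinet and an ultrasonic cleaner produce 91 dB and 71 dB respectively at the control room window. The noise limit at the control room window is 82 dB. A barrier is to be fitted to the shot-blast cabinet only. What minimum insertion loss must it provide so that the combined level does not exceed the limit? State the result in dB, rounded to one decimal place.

Fixed contribution from the other source: Σ 10^(L/10) = 10^(71/10) = 1.259e+07 (71.00 dB).
To meet 82 dB overall, the treated shot-blast cabinet may contribute at most 10^(82/10) − 1.259e+07 = 1.459e+08, i.e. 81.64 dB.
Required insertion loss = 91 − 81.64 = 9.36 dB.

9.4 dB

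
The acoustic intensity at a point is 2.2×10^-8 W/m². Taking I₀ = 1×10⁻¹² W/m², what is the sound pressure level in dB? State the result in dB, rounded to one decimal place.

Dividing by I₀ shifts the exponent by 12: I/I₀ = 2.2×10^4.
L = 10·(0.3424 + 4) = 43.42 dB.

43.4 dB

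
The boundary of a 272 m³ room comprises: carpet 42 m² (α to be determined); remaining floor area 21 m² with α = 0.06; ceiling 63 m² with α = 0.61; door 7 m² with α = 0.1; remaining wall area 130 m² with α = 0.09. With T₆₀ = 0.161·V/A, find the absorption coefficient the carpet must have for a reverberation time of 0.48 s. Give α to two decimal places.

Required total absorption A = 0.161·272/0.48 = 91.23 m².
Absorption from the other surfaces = 21·0.06 + 63·0.61 + 7·0.1 + 130·0.09 = 52.09 m², so the carpet must supply 39.14 m² over 42 m².
α = 39.14/42 = 0.932.

0.93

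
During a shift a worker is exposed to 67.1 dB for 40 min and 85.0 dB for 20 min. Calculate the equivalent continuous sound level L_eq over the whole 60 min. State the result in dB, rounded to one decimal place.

80.4 dB

L_eq = 10·log₁₀[(1/T)·Σ tᵢ·10^(Lᵢ/10)] with T = 60 min.
Σ tᵢ·10^(Lᵢ/10) = 40·10^(67.1/10) + 20·10^(85.0/10) = 6.530e+09.
L_eq = 10·log₁₀(6.530e+09/60) = 80.37 dB.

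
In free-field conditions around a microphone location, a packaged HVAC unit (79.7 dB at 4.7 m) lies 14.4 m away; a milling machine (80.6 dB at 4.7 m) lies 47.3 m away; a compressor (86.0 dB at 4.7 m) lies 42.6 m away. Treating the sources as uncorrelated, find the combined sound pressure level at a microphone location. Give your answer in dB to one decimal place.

Apply inverse-square spreading to bring every level to the receiver, then sum 10^(L/10).
packaged HVAC unit: 79.7 − 20·log₁₀(14.4/4.7) = 79.7 − 9.73 = 69.97 dB.
milling machine: 80.6 − 20·log₁₀(47.3/4.7) = 80.6 − 20.06 = 60.54 dB.
compressor: 86.0 − 20·log₁₀(42.6/4.7) = 86.0 − 19.15 = 66.85 dB.
Σ 10^(L/10) = 1.592e+07 → L_total = 10·log₁₀(1.592e+07) = 72.02 dB.

72.0 dB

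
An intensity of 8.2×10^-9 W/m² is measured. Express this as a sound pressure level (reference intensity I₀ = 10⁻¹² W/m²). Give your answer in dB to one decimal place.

39.1 dB

L = 10·log₁₀(I/I₀) = 10·log₁₀(8.2×10^-9/10⁻¹²) = 10·log₁₀(8.2×10^3).
L = 10·(0.9138 + 3) = 39.14 dB.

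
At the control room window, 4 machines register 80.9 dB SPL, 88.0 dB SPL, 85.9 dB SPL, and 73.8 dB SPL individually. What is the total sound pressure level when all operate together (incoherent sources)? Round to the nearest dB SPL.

91 dB SPL

Incoherent sources combine by intensity addition: L_total = 10·log₁₀(Σ 10^(L_i/10)).
Σ 10^(L/10) = 10^(80.9/10) + 10^(88.0/10) + 10^(85.9/10) + 10^(73.8/10) = 1.167e+09.
L_total = 10·log₁₀(1.167e+09) = 90.67 dB SPL.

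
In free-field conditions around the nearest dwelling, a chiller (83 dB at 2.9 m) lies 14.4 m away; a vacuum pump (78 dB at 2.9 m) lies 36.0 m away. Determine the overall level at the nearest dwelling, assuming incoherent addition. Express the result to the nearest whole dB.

Propagate each source to the receiver with L = L_ref − 20·log₁₀(r/r_ref), then add intensities.
chiller: 83 − 20·log₁₀(14.4/2.9) = 83 − 13.92 = 69.08 dB.
vacuum pump: 78 − 20·log₁₀(36.0/2.9) = 78 − 21.88 = 56.12 dB.
Σ 10^(L/10) = 8.502e+06 → L_total = 10·log₁₀(8.502e+06) = 69.30 dB.

69 dB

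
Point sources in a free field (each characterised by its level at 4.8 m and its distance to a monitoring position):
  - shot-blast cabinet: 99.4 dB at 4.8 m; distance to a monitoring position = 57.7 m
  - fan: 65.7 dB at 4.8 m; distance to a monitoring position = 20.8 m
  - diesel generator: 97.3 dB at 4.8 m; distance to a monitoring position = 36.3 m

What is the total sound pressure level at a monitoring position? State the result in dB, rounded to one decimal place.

81.9 dB

First find each source's level at the receiver (point-source: −20·log₁₀(r/r_ref)), then combine on an intensity basis.
shot-blast cabinet: 99.4 − 20·log₁₀(57.7/4.8) = 99.4 − 21.60 = 77.80 dB.
fan: 65.7 − 20·log₁₀(20.8/4.8) = 65.7 − 12.74 = 52.96 dB.
diesel generator: 97.3 − 20·log₁₀(36.3/4.8) = 97.3 − 17.57 = 79.73 dB.
Σ 10^(L/10) = 1.544e+08 → L_total = 10·log₁₀(1.544e+08) = 81.89 dB.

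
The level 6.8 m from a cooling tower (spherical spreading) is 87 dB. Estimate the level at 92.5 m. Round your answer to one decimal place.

Spherical spreading from a point source gives a 20·log₁₀(r₂/r₁) drop.
L₂ = 87 − 20·log₁₀(92.5/6.8) = 87 − 22.673 = 64.33 dB.

64.3 dB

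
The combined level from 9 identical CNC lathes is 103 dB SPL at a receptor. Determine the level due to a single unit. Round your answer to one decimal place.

Dividing the total intensity by 9 lowers the level by 10·log₁₀ 9 = 9.542 dB: L₁ = 103 − 9.542.

93.5 dB SPL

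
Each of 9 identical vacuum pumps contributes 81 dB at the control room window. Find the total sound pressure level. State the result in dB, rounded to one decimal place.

L_total = L₁ + 10·log₁₀ N for N identical incoherent sources.
L_total = 81 + 10·log₁₀(9) = 81 + 9.542 = 90.54 dB.

90.5 dB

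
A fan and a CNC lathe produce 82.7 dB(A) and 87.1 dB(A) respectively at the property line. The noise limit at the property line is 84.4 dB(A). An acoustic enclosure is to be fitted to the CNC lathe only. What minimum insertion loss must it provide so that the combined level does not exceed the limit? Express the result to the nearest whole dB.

8 dB

The untreated sources together contribute 10^(82.7/10) = 1.862e+08, i.e. 82.70 dB(A).
To meet 84.4 dB(A) overall, the treated CNC lathe may contribute at most 10^(84.4/10) − 1.862e+08 = 8.921e+07, i.e. 79.50 dB(A).
So the CNC lathe must be reduced from 87.1 to 79.50 dB(A): IL = 7.60 dB.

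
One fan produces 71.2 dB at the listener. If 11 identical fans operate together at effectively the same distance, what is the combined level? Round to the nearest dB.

With 11 equal, uncorrelated contributions the intensity is 11× that of one unit, giving a rise of 10·log₁₀ 11.
L_total = 71.2 + 10·log₁₀(11) = 71.2 + 10.414 = 81.61 dB.

82 dB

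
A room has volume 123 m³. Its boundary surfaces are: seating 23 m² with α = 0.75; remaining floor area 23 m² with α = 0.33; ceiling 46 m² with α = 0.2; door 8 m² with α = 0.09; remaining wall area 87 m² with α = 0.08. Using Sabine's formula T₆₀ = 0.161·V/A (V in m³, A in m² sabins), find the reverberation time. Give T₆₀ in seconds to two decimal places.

0.47 s

Summing Sᵢαᵢ: 23·0.75 + 23·0.33 + 46·0.2 + 8·0.09 + 87·0.08 = 41.72 m².
T₆₀ = 0.161·V/A = 0.161·123/41.72 = 0.475 s.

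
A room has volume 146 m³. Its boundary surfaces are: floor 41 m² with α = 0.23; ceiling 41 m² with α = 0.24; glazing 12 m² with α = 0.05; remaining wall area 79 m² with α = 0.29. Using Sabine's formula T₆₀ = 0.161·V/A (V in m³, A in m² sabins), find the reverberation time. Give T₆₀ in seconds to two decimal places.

0.55 s

Summing Sᵢαᵢ: 41·0.23 + 41·0.24 + 12·0.05 + 79·0.29 = 42.78 m².
T₆₀ = 0.161 × 146 / 42.78 = 0.549 s.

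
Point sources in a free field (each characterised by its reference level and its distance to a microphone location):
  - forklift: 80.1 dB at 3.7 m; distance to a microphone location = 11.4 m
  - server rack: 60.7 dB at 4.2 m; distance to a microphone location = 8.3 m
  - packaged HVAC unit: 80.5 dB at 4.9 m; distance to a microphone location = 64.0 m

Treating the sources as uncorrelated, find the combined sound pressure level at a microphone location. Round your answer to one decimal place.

70.7 dB

Propagate each source to the receiver with L = L_ref − 20·log₁₀(r/r_ref), then add intensities.
forklift: 80.1 − 20·log₁₀(11.4/3.7) = 80.1 − 9.77 = 70.33 dB.
server rack: 60.7 − 20·log₁₀(8.3/4.2) = 60.7 − 5.92 = 54.78 dB.
packaged HVAC unit: 80.5 − 20·log₁₀(64.0/4.9) = 80.5 − 22.32 = 58.18 dB.
Σ 10^(L/10) = 1.174e+07 → L_total = 10·log₁₀(1.174e+07) = 70.70 dB.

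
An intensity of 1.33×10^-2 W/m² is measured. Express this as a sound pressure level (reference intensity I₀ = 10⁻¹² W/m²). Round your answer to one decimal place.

101.2 dB

L = 10·log₁₀(I/I₀) = 10·log₁₀(1.33×10^-2/10⁻¹²) = 10·log₁₀(1.33×10^10).
L = 10·(0.1239 + 10) = 101.24 dB.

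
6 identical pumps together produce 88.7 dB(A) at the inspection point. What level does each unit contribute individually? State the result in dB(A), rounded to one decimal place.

80.9 dB(A)

Dividing the total intensity by 6 lowers the level by 10·log₁₀ 6 = 7.782 dB: L₁ = 88.7 − 7.782.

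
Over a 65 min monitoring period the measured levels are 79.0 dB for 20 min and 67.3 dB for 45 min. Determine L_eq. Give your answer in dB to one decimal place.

L_eq = 10·log₁₀[(1/T)·Σ tᵢ·10^(Lᵢ/10)] with T = 65 min.
Σ tᵢ·10^(Lᵢ/10) = 20·10^(79.0/10) + 45·10^(67.3/10) = 1.830e+09.
L_eq = 10·log₁₀(1.830e+09/65) = 74.50 dB.

74.5 dB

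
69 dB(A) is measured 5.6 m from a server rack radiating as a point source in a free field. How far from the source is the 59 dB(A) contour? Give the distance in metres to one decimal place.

The 10.0 dB drop corresponds to a distance ratio of 10^(10.0/20) for a point source.
r₂ = 5.6·10^((69−59)/20) = 5.6·10^(10.0/20) = 17.71 m.

17.7 m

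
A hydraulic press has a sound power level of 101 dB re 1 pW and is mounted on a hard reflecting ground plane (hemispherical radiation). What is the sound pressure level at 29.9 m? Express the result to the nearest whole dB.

64 dB

L_p = L_w − 10·log₁₀(2π·r²) with r = 29.9 m.
2π·r² = 5617 m², 10·log₁₀ of that is 37.495 dB.
L_p = 101 − 37.495 = 63.50 dB.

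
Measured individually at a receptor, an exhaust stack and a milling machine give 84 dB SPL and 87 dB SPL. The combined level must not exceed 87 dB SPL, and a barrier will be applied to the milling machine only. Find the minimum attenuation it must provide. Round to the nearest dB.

3 dB

The untreated sources together contribute 10^(84/10) = 2.512e+08, i.e. 84.00 dB SPL.
The limit corresponds to 10^(87/10) = 5.012e+08; subtracting the fixed part leaves 2.500e+08 for the milling machine, i.e. 83.98 dB SPL.
Required insertion loss = 87 − 83.98 = 3.02 dB.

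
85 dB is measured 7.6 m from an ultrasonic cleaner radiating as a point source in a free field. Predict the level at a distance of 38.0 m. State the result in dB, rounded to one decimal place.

71.0 dB

Spherical spreading from a point source gives a 20·log₁₀(r₂/r₁) drop.
L₂ = 85 − 20·log₁₀(38.0/7.6) = 85 − 13.979 = 71.02 dB.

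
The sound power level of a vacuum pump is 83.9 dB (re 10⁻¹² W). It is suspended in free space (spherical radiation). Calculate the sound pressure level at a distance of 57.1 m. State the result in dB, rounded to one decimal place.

Free-field spherical radiation: L_p = L_w − 10·log₁₀(4π·r²), r = 57.1 m.
4π·r² = 4.097e+04 m², 10·log₁₀ of that is 46.125 dB.
L_p = 83.9 − 46.125 = 37.78 dB.

37.8 dB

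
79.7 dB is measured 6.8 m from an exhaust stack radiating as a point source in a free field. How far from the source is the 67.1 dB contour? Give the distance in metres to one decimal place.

29.0 m

The 12.6 dB drop corresponds to a distance ratio of 10^(12.6/20) for a point source.
r₂ = 6.8·10^((79.7−67.1)/20) = 6.8·10^(12.6/20) = 29.01 m.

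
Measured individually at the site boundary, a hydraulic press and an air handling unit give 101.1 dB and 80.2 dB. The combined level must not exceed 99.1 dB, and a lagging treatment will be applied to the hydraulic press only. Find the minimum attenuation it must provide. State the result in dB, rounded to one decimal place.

Everything except the hydraulic press sums to 10^(80.2/10) = 1.047e+08 in linear terms, 80.20 dB.
The limit corresponds to 10^(99.1/10) = 8.128e+09; subtracting the fixed part leaves 8.024e+09 for the hydraulic press, i.e. 99.04 dB.
So the hydraulic press must be reduced from 101.1 to 99.04 dB: IL = 2.06 dB.

2.1 dB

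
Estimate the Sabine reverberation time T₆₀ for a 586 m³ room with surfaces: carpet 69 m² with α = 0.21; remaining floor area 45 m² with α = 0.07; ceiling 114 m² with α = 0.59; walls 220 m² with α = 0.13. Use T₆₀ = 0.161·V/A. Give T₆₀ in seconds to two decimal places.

Summing Sᵢαᵢ: 69·0.21 + 45·0.07 + 114·0.59 + 220·0.13 = 113.50 m².
T₆₀ = 0.161 × 586 / 113.50 = 0.831 s.

0.83 s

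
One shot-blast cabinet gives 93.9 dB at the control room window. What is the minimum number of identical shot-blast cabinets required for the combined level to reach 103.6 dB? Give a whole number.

The shortfall is 103.6 − 93.9 = 9.7 dB, and N units add 10·log₁₀ N, so need 10·log₁₀ N ≥ 9.7.
N ≥ 10^(9.7/10) = 9.333, so N = 10.

10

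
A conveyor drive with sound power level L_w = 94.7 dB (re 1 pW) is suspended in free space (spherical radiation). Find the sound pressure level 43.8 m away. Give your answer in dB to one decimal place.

Free-field spherical radiation: L_p = L_w − 10·log₁₀(4π·r²), r = 43.8 m.
4π·r² = 2.411e+04 m², 10·log₁₀ of that is 43.822 dB.
L_p = 94.7 − 43.822 = 50.88 dB.

50.9 dB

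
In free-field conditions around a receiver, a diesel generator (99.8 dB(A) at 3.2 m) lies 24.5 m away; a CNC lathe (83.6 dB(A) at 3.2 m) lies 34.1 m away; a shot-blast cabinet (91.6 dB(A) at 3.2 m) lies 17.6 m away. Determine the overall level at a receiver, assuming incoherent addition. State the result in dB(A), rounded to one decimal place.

Propagate each source to the receiver with L = L_ref − 20·log₁₀(r/r_ref), then add intensities.
diesel generator: 99.8 − 20·log₁₀(24.5/3.2) = 99.8 − 17.68 = 82.12 dB(A).
CNC lathe: 83.6 − 20·log₁₀(34.1/3.2) = 83.6 − 20.55 = 63.05 dB(A).
shot-blast cabinet: 91.6 − 20·log₁₀(17.6/3.2) = 91.6 − 14.81 = 76.79 dB(A).
Σ 10^(L/10) = 2.127e+08 → L_total = 10·log₁₀(2.127e+08) = 83.28 dB(A).

83.3 dB(A)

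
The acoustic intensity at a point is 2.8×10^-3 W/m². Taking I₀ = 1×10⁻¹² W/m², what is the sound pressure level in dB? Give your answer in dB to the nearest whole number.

Dividing by I₀ shifts the exponent by 12: I/I₀ = 2.8×10^9.
L = 10·(0.4472 + 9) = 94.47 dB.

94 dB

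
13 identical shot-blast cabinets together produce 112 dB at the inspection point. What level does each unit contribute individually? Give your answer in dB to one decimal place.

Dividing the total intensity by 13 lowers the level by 10·log₁₀ 13 = 11.139 dB: L₁ = 112 − 11.139.

100.9 dB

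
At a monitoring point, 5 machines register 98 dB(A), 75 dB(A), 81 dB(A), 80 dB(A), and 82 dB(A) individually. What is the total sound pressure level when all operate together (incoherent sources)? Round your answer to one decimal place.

98.3 dB(A)

For uncorrelated sources the intensities add, so convert each level to linear form, sum, and take 10·log₁₀ of the total.
Σ 10^(L/10) = 10^(98/10) + 10^(75/10) + 10^(81/10) + 10^(80/10) + 10^(82/10) = 6.726e+09.
L_total = 10·log₁₀(6.726e+09) = 98.28 dB(A).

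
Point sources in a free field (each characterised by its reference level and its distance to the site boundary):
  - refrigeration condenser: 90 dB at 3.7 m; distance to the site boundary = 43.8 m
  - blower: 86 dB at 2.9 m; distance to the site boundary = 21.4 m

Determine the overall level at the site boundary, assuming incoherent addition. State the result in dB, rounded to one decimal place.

71.6 dB

Propagate each source to the receiver with L = L_ref − 20·log₁₀(r/r_ref), then add intensities.
refrigeration condenser: 90 − 20·log₁₀(43.8/3.7) = 90 − 21.47 = 68.53 dB.
blower: 86 − 20·log₁₀(21.4/2.9) = 86 − 17.36 = 68.64 dB.
Σ 10^(L/10) = 1.445e+07 → L_total = 10·log₁₀(1.445e+07) = 71.60 dB.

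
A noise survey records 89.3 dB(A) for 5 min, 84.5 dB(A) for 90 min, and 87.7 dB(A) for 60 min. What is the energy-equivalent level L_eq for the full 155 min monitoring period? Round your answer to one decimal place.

86.2 dB(A)

L_eq = 10·log₁₀[(1/T)·Σ tᵢ·10^(Lᵢ/10)] with T = 155 min.
Σ tᵢ·10^(Lᵢ/10) = 5·10^(89.3/10) + 90·10^(84.5/10) + 60·10^(87.7/10) = 6.495e+10.
L_eq = 10·log₁₀(6.495e+10/155) = 86.22 dB(A).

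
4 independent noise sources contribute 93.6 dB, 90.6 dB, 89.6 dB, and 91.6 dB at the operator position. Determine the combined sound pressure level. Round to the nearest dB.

Incoherent sources combine by intensity addition: L_total = 10·log₁₀(Σ 10^(L_i/10)).
Σ 10^(L/10) = 10^(93.6/10) + 10^(90.6/10) + 10^(89.6/10) + 10^(91.6/10) = 5.796e+09.
L_total = 10·log₁₀(5.796e+09) = 97.63 dB.

98 dB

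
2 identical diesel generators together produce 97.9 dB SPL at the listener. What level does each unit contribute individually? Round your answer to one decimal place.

94.9 dB SPL

2 equal contributions raise the level by 10·log₁₀ 2 = 3.010 dB, so each unit alone gives 97.9 − 3.010.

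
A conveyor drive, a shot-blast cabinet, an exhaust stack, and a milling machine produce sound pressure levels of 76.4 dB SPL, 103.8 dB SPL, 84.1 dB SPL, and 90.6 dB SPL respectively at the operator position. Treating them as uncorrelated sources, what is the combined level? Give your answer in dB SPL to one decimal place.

104.1 dB SPL

Incoherent sources combine by intensity addition: L_total = 10·log₁₀(Σ 10^(L_i/10)).
Σ 10^(L/10) = 10^(76.4/10) + 10^(103.8/10) + 10^(84.1/10) + 10^(90.6/10) = 2.544e+10.
L_total = 10·log₁₀(2.544e+10) = 104.05 dB SPL.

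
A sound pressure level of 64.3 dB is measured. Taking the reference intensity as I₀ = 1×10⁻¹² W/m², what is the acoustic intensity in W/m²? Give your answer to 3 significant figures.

I/I₀ = 10^(64.3/10) = 2.692e+06, so I = 2.692e+06 × 10⁻¹² W/m².

2.69e-06 W/m²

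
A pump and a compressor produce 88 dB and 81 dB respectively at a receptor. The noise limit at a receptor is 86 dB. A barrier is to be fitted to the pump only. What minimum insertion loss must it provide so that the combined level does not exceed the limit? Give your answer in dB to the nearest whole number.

4 dB

Fixed contribution from the other source: Σ 10^(L/10) = 10^(81/10) = 1.259e+08 (81.00 dB).
To meet 86 dB overall, the treated pump may contribute at most 10^(86/10) − 1.259e+08 = 2.722e+08, i.e. 84.35 dB.
So the pump must be reduced from 88 to 84.35 dB: IL = 3.65 dB.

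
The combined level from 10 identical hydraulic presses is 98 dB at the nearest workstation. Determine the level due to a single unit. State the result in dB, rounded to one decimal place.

88.0 dB

Dividing the total intensity by 10 lowers the level by 10·log₁₀ 10 = 10.000 dB: L₁ = 98 − 10.000.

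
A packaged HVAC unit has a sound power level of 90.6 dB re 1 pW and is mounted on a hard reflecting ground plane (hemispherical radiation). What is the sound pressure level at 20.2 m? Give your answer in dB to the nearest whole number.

57 dB

Free-field hemispherical radiation: L_p = L_w − 10·log₁₀(2π·r²), r = 20.2 m.
2π·r² = 2564 m², 10·log₁₀ of that is 34.089 dB.
L_p = 90.6 − 34.089 = 56.51 dB.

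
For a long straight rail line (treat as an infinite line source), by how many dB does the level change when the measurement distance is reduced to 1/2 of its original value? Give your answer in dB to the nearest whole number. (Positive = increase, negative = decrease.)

+3 dB

Line-source spreading: ΔL = −10·log₁₀(r₂/r₁).
ΔL = −10·log₁₀(0.5) = +3.01 dB.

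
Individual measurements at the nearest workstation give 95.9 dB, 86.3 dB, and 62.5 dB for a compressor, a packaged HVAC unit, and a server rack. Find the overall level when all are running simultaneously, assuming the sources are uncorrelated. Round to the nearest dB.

Incoherent sources combine by intensity addition: L_total = 10·log₁₀(Σ 10^(L_i/10)).
Σ 10^(L/10) = 10^(95.9/10) + 10^(86.3/10) + 10^(62.5/10) = 4.319e+09.
L_total = 10·log₁₀(4.319e+09) = 96.35 dB.

96 dB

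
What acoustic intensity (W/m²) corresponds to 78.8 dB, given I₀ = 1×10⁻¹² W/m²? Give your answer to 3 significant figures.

I = I₀·10^(L/10) = 10⁻¹² × 10^(78.8/10) = 10^(-4.120).

7.59e-05 W/m²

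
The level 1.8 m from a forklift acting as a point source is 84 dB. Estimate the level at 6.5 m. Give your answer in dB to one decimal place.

72.8 dB

Point-source attenuation: ΔL = 20·log₁₀(r₂/r₁) = 20·log₁₀(6.5/1.8) = 11.153 dB.
L₂ = 84 − 20·log₁₀(6.5/1.8) = 84 − 11.153 = 72.85 dB.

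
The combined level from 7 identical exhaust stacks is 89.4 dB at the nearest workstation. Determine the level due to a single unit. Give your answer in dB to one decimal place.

For N identical incoherent sources L_total = L₁ + 10·log₁₀ N, so L₁ = 89.4 − 10·log₁₀(7) = 89.4 − 8.451.

80.9 dB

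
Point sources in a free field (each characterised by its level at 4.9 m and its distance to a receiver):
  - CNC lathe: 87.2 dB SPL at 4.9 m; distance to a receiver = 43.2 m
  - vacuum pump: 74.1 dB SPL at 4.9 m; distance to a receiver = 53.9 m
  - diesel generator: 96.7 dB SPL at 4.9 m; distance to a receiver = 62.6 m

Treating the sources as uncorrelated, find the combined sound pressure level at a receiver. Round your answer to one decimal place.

Apply inverse-square spreading to bring every level to the receiver, then sum 10^(L/10).
CNC lathe: 87.2 − 20·log₁₀(43.2/4.9) = 87.2 − 18.91 = 68.29 dB SPL.
vacuum pump: 74.1 − 20·log₁₀(53.9/4.9) = 74.1 − 20.83 = 53.27 dB SPL.
diesel generator: 96.7 − 20·log₁₀(62.6/4.9) = 96.7 − 22.13 = 74.57 dB SPL.
Σ 10^(L/10) = 3.562e+07 → L_total = 10·log₁₀(3.562e+07) = 75.52 dB SPL.

75.5 dB SPL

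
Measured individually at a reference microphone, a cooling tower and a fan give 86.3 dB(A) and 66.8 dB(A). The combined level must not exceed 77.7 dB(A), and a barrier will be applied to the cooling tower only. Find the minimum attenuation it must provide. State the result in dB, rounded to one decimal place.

9.0 dB

Everything except the cooling tower sums to 10^(66.8/10) = 4.786e+06 in linear terms, 66.80 dB(A).
The limit corresponds to 10^(77.7/10) = 5.888e+07; subtracting the fixed part leaves 5.410e+07 for the cooling tower, i.e. 77.33 dB(A).
Required insertion loss = 86.3 − 77.33 = 8.97 dB.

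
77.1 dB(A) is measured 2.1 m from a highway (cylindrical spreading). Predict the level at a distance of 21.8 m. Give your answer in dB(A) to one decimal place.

Cylindrical spreading from a line source gives a 10·log₁₀(r₂/r₁) drop.
L₂ = 77.1 − 10·log₁₀(21.8/2.1) = 77.1 − 10.162 = 66.94 dB(A).

66.9 dB(A)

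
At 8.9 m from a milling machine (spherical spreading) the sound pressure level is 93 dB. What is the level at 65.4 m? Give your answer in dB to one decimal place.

75.7 dB

Point-source attenuation: ΔL = 20·log₁₀(r₂/r₁) = 20·log₁₀(65.4/8.9) = 17.324 dB.
L₂ = 93 − 20·log₁₀(65.4/8.9) = 93 − 17.324 = 75.68 dB.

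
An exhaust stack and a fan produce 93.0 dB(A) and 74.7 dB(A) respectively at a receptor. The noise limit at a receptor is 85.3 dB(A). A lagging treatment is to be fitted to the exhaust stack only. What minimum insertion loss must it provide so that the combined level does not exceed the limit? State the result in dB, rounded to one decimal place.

8.1 dB

Everything except the exhaust stack sums to 10^(74.7/10) = 2.951e+07 in linear terms, 74.70 dB(A).
To meet 85.3 dB(A) overall, the treated exhaust stack may contribute at most 10^(85.3/10) − 2.951e+07 = 3.093e+08, i.e. 84.90 dB(A).
Required insertion loss = 93.0 − 84.90 = 8.10 dB.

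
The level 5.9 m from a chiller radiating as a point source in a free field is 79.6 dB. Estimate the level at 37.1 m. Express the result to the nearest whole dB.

For a point source, L₂ = L₁ − 20·log₁₀(r₂/r₁).
L₂ = 79.6 − 20·log₁₀(37.1/5.9) = 79.6 − 15.970 = 63.63 dB.

64 dB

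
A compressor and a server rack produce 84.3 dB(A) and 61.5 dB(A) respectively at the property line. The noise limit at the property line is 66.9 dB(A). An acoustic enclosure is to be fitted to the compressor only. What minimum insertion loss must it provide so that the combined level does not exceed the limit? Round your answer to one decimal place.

18.9 dB

Fixed contribution from the other source: Σ 10^(L/10) = 10^(61.5/10) = 1.413e+06 (61.50 dB(A)).
The limit corresponds to 10^(66.9/10) = 4.898e+06; subtracting the fixed part leaves 3.485e+06 for the compressor, i.e. 65.42 dB(A).
So the compressor must be reduced from 84.3 to 65.42 dB(A): IL = 18.88 dB.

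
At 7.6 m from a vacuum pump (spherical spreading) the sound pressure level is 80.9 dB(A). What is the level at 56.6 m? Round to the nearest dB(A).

For a point source, L₂ = L₁ − 20·log₁₀(r₂/r₁).
L₂ = 80.9 − 20·log₁₀(56.6/7.6) = 80.9 − 17.440 = 63.46 dB(A).

63 dB(A)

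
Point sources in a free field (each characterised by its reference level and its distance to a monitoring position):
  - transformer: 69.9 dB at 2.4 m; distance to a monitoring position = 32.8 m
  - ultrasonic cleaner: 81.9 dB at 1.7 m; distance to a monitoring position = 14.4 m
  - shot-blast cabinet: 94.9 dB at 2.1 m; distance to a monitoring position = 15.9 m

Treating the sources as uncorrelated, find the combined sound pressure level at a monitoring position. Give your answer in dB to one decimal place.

Propagate each source to the receiver with L = L_ref − 20·log₁₀(r/r_ref), then add intensities.
transformer: 69.9 − 20·log₁₀(32.8/2.4) = 69.9 − 22.71 = 47.19 dB.
ultrasonic cleaner: 81.9 − 20·log₁₀(14.4/1.7) = 81.9 − 18.56 = 63.34 dB.
shot-blast cabinet: 94.9 − 20·log₁₀(15.9/2.1) = 94.9 − 17.58 = 77.32 dB.
Σ 10^(L/10) = 5.612e+07 → L_total = 10·log₁₀(5.612e+07) = 77.49 dB.

77.5 dB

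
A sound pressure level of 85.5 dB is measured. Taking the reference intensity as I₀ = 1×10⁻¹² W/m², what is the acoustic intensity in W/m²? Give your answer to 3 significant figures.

0.000355 W/m²

I/I₀ = 10^(85.5/10) = 3.548e+08, so I = 3.548e+08 × 10⁻¹² W/m².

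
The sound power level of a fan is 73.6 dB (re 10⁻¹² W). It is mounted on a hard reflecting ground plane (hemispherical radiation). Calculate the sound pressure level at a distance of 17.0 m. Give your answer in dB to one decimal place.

The power spreads over a hemisphere of area 2π·r², so L_p = L_w − 10·log₁₀(2π·r²).
2π·r² = 1816 m², 10·log₁₀ of that is 32.591 dB.
L_p = 73.6 − 32.591 = 41.01 dB.

41.0 dB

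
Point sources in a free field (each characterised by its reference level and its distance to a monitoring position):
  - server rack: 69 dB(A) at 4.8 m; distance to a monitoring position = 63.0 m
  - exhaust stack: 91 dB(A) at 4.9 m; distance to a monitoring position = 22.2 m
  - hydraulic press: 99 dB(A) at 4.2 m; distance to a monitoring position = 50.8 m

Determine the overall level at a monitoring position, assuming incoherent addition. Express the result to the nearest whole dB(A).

81 dB(A)

Apply inverse-square spreading to bring every level to the receiver, then sum 10^(L/10).
server rack: 69 − 20·log₁₀(63.0/4.8) = 69 − 22.36 = 46.64 dB(A).
exhaust stack: 91 − 20·log₁₀(22.2/4.9) = 91 − 13.12 = 77.88 dB(A).
hydraulic press: 99 − 20·log₁₀(50.8/4.2) = 99 − 21.65 = 77.35 dB(A).
Σ 10^(L/10) = 1.157e+08 → L_total = 10·log₁₀(1.157e+08) = 80.63 dB(A).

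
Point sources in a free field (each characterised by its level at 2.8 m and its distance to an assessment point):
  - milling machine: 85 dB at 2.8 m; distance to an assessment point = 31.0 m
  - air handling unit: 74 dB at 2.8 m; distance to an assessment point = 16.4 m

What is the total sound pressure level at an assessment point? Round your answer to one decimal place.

Apply inverse-square spreading to bring every level to the receiver, then sum 10^(L/10).
milling machine: 85 − 20·log₁₀(31.0/2.8) = 85 − 20.88 = 64.12 dB.
air handling unit: 74 − 20·log₁₀(16.4/2.8) = 74 − 15.35 = 58.65 dB.
Σ 10^(L/10) = 3.312e+06 → L_total = 10·log₁₀(3.312e+06) = 65.20 dB.

65.2 dB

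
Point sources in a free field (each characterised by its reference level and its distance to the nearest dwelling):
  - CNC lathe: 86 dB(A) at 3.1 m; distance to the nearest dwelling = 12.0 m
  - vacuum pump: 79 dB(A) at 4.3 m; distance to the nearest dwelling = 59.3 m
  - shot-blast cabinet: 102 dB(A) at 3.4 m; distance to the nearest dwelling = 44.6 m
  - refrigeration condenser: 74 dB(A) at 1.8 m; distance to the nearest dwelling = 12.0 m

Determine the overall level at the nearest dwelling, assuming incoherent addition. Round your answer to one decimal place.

Propagate each source to the receiver with L = L_ref − 20·log₁₀(r/r_ref), then add intensities.
CNC lathe: 86 − 20·log₁₀(12.0/3.1) = 86 − 11.76 = 74.24 dB(A).
vacuum pump: 79 − 20·log₁₀(59.3/4.3) = 79 − 22.79 = 56.21 dB(A).
shot-blast cabinet: 102 − 20·log₁₀(44.6/3.4) = 102 − 22.36 = 79.64 dB(A).
refrigeration condenser: 74 − 20·log₁₀(12.0/1.8) = 74 − 16.48 = 57.52 dB(A).
Σ 10^(L/10) = 1.197e+08 → L_total = 10·log₁₀(1.197e+08) = 80.78 dB(A).

80.8 dB(A)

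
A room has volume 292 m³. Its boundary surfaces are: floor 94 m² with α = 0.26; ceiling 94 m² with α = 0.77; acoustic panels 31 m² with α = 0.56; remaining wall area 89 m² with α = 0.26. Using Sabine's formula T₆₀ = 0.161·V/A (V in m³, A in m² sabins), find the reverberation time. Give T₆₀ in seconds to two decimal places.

Total absorption A = 94·0.26 + 94·0.77 + 31·0.56 + 89·0.26 = 137.32 m² sabins.
T₆₀ = 0.161 × 292 / 137.32 = 0.342 s.

0.34 s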